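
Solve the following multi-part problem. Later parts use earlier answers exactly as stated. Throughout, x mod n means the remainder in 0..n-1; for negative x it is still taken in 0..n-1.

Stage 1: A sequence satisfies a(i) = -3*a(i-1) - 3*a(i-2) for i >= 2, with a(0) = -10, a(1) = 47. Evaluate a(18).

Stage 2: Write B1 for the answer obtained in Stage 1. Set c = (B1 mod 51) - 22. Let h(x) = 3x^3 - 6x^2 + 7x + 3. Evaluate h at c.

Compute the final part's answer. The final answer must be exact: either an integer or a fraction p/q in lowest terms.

Stage 1: a(2) = -3*(47) - 3*(-10) = -111; iterating: a(2)=-111, a(3)=192, a(4)=-243, a(5)=153, a(6)=270, a(7)=-1269, a(8)=2997, a(9)=-5184, a(10)=6561, a(11)=-4131, a(12)=-7290, a(13)=34263, a(14)=-80919, a(15)=139968, a(16)=-177147, a(17)=111537, a(18)=196830; answer 196830
Stage 2: B1 = 196830; c = -1; 3*(-1)^3 - 6*(-1)^2 + 7*(-1)^1 + 3 = (-3) + (-6) + (-7) + (3) = -13; answer -13

-13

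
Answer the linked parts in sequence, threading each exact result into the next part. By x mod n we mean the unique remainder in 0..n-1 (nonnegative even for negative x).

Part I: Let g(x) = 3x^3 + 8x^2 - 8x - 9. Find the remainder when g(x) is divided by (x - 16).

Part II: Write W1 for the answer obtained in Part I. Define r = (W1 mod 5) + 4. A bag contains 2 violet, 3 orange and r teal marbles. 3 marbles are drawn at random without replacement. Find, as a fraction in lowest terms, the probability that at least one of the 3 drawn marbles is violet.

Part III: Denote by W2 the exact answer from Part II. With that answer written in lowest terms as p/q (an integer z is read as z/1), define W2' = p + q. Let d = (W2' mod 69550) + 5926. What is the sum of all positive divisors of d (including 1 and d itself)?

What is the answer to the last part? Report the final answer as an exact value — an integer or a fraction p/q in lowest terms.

Part I: remainder = value at the root: 3*(16)^3 + 8*(16)^2 - 8*(16)^1 - 9 = (12288) + (2048) + (-128) + (-9) = 14199; answer 14199
Part II: W1 = 14199; r = 8; total draws C(13,3) = 286; complement C(11,3) = 165; favorable 286 - 165 = 121; P = 11/26; answer 11/26
Part III: W2 = 11/26; threaded value p + q = 37; d = 5963; 5963 = 67 * 89; sigma = (1 + 67) * (1 + 89) = 68 * 90 = 6120; answer 6120

6120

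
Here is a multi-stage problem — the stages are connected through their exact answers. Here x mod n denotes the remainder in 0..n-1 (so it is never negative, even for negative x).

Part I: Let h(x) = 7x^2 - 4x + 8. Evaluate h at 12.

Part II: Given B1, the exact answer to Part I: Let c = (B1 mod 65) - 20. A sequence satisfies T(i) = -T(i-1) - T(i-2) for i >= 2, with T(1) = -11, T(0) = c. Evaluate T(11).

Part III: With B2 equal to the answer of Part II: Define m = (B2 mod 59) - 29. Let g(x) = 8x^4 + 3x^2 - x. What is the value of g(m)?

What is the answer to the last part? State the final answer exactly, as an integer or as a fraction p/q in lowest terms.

672

Part I: 7*(12)^2 - 4*(12)^1 + 8 = (1008) + (-48) + (8) = 968; answer 968
Part II: B1 = 968; c = 38; T(2) = -1*(-11) - 1*(38) = -27; iterating: T(2)=-27, T(3)=38, T(4)=-11, T(5)=-27, T(6)=38, T(7)=-11, T(8)=-27, T(9)=38, T(10)=-11, T(11)=-27; answer -27
Part III: B2 = -27; m = 3; 8*(3)^4 + 3*(3)^2 - 1*(3)^1 = (648) + (27) + (-3) = 672; answer 672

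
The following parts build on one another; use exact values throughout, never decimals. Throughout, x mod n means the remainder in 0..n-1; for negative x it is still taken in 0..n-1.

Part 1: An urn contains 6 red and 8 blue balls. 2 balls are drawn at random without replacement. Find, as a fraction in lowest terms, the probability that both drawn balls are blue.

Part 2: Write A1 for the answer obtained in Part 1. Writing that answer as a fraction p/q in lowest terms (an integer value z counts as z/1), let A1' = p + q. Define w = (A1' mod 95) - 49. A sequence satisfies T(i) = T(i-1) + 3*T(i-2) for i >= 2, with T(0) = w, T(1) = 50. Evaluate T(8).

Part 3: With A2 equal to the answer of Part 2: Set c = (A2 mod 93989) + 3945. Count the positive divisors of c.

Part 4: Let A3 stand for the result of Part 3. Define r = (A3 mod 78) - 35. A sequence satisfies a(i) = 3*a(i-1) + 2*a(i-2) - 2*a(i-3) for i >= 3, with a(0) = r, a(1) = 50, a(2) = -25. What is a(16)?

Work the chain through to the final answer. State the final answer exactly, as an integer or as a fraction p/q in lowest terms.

Part 1: total draws C(14,2) = 91; favorable C(8,2) = 28; P = 4/13; answer 4/13
Part 2: A1 = 4/13; threaded value p + q = 17; w = -32; T(2) = 1*(50) + 3*(-32) = -46; iterating: T(2)=-46, T(3)=104, T(4)=-34, T(5)=278, T(6)=176, T(7)=1010, T(8)=1538; answer 1538
Part 3: A2 = 1538; c = 5483; 5483 is prime, so its only divisors are 1 and 5483; count = 2; answer 2
Part 4: A3 = 2; r = -33; a(3) = 3*(-25) + 2*(50) - 2*(-33) = 91; iterating: a(3)=91, a(4)=123, a(5)=601, a(6)=1867, a(7)=6557, a(8)=22203, a(9)=75989, a(10)=259259, a(11)=885349, a(12)=3022587, a(13)=10319941, a(14)=35234299, a(15)=120297605, a(16)=410721531; answer 410721531

410721531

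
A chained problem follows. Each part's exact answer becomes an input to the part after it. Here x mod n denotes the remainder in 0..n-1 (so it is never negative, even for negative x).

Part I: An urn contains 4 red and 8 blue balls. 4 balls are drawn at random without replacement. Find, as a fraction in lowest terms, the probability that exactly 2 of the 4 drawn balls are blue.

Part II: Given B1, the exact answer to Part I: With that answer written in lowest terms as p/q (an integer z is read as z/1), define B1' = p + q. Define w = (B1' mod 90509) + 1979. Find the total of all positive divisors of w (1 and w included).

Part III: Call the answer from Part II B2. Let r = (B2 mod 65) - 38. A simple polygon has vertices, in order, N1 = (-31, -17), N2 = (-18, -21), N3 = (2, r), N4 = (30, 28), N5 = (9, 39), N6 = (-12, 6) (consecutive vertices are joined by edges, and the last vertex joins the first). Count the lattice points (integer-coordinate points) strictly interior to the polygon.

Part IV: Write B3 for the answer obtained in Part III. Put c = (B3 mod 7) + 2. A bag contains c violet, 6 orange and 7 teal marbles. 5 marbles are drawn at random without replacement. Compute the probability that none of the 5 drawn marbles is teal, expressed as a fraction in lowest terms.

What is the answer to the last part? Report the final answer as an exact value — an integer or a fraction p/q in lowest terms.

Part I: total draws C(12,4) = 495; favorable C(8,2)*C(4,2) = 168; P = 56/165; answer 56/165
Part II: B1 = 56/165; threaded value p + q = 221; w = 2200; 2200 = 2^3 * 5^2 * 11; sigma = (1 + 2 + 4 + 8) * (1 + 5 + 25) * (1 + 11) = 15 * 31 * 12 = 5580; answer 5580
Part III: B2 = 5580; r = 17; cross terms: (-31*-21 - -18*-17)=345, (-18*17 - 2*-21)=-264, (2*28 - 30*17)=-454, (30*39 - 9*28)=918, (9*6 - -12*39)=522, (-12*-17 - -31*6)=390; twice the area = |1457| = 1457; area = 1457/2; boundary points = 1 + 2 + 1 + 1 + 3 + 1 = 9; strictly interior points = area - boundary/2 + 1 = 725; answer 725
Part IV: B3 = 725; c = 6; total draws C(19,5) = 11628; favorable C(12,5) = 792; P = 22/323; answer 22/323

22/323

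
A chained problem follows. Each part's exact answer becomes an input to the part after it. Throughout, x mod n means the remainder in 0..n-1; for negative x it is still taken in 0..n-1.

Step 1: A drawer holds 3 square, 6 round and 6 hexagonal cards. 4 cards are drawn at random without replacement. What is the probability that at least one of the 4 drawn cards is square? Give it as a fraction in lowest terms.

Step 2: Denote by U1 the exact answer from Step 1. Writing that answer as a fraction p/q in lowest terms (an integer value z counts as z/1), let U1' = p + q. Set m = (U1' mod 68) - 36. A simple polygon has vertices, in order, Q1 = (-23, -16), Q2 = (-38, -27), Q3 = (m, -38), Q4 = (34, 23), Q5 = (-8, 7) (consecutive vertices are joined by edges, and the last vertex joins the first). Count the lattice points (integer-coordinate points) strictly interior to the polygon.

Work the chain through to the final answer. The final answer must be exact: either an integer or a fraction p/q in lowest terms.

1153

Step 1: total draws C(15,4) = 1365; complement C(12,4) = 495; favorable 1365 - 495 = 870; P = 58/91; answer 58/91
Step 2: U1 = 58/91; threaded value p + q = 149; m = -23; cross terms: (-23*-27 - -38*-16)=13, (-38*-38 - -23*-27)=823, (-23*23 - 34*-38)=763, (34*7 - -8*23)=422, (-8*-16 - -23*7)=289; twice the area = |2310| = 2310; area = 1155; boundary points = 1 + 1 + 1 + 2 + 1 = 6; strictly interior points = area - boundary/2 + 1 = 1153; answer 1153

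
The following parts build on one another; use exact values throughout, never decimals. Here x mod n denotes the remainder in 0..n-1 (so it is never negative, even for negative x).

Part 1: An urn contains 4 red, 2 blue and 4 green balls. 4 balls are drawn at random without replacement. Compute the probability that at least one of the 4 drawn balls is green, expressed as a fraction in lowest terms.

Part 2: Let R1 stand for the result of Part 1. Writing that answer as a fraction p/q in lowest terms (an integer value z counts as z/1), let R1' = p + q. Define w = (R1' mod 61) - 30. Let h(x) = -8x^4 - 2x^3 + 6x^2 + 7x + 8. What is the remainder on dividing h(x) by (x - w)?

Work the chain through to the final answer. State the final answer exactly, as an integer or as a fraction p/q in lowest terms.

Part 1: total draws C(10,4) = 210; complement C(6,4) = 15; favorable 210 - 15 = 195; P = 13/14; answer 13/14
Part 2: R1 = 13/14; threaded value p + q = 27; w = -3; remainder = value at the root: -8*(-3)^4 - 2*(-3)^3 + 6*(-3)^2 + 7*(-3)^1 + 8 = (-648) + (54) + (54) + (-21) + (8) = -553; answer -553

-553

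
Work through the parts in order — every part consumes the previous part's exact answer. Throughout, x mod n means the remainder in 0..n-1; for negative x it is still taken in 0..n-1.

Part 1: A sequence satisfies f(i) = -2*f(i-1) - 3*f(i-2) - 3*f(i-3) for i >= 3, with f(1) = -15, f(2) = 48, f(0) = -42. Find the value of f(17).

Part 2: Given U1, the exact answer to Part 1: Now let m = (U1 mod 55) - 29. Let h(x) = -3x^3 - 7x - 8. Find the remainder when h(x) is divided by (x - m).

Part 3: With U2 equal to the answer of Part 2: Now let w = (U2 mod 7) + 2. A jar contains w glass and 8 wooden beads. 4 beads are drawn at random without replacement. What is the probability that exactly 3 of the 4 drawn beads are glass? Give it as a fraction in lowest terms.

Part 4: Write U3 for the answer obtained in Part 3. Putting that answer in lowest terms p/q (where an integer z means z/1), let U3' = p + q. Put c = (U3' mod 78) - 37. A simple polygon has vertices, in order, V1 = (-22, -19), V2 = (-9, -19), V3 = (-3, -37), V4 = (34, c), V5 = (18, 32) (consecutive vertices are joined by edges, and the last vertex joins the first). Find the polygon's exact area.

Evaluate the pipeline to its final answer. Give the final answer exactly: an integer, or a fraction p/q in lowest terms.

2769/2

Part 1: f(3) = -2*(48) - 3*(-15) - 3*(-42) = 75; iterating: f(3)=75, f(4)=-249, f(5)=129, f(6)=264, f(7)=-168, f(8)=-843, f(9)=1398, f(10)=237, f(11)=-2139, f(12)=-627, f(13)=6960, f(14)=-5622, f(15)=-7755, f(16)=11496, f(17)=17139; answer 17139
Part 2: U1 = 17139; m = 5; remainder = value at the root: -3*(5)^3 - 7*(5)^1 - 8 = (-375) + (-35) + (-8) = -418; answer -418
Part 3: U2 = -418; w = 4; total draws C(12,4) = 495; favorable C(4,3)*C(8,1) = 32; P = 32/495; answer 32/495
Part 4: U3 = 32/495; threaded value p + q = 527; c = 22; cross terms: (-22*-19 - -9*-19)=247, (-9*-37 - -3*-19)=276, (-3*22 - 34*-37)=1192, (34*32 - 18*22)=692, (18*-19 - -22*32)=362; twice the area = |2769| = 2769; area = 2769/2; answer 2769/2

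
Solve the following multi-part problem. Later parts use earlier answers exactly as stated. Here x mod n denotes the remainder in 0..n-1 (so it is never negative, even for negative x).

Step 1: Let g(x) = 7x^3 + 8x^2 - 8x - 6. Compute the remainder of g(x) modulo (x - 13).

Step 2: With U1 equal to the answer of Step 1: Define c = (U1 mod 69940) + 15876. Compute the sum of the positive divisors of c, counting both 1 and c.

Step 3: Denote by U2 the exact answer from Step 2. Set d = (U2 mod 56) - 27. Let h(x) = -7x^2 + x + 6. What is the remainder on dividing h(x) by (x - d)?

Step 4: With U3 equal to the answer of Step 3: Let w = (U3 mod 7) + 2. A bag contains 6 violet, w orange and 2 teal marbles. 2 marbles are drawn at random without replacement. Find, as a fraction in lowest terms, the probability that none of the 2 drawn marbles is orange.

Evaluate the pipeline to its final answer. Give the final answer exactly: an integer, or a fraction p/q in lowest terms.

4/13

Step 1: remainder = value at the root: 7*(13)^3 + 8*(13)^2 - 8*(13)^1 - 6 = (15379) + (1352) + (-104) + (-6) = 16621; answer 16621
Step 2: U1 = 16621; c = 32497; 32497 is prime, so its only divisors are 1 and 32497; sigma = 1 + 32497 = 32498; answer 32498
Step 3: U2 = 32498; d = -9; remainder = value at the root: -7*(-9)^2 + 1*(-9)^1 + 6 = (-567) + (-9) + (6) = -570; answer -570
Step 4: U3 = -570; w = 6; total draws C(14,2) = 91; favorable C(8,2) = 28; P = 4/13; answer 4/13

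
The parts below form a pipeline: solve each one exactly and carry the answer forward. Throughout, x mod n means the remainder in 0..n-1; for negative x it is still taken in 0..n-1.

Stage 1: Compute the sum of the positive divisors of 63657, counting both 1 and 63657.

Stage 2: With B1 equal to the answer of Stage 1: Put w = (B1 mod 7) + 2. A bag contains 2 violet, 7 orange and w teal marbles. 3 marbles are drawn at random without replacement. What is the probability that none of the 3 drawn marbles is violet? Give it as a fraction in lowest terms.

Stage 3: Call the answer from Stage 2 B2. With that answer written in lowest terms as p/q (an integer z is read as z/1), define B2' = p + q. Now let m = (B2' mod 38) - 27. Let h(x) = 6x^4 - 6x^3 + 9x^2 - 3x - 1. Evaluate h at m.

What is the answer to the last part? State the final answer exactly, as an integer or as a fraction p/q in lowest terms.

1011659

Stage 1: 63657 = 3^2 * 11 * 643; sigma = (1 + 3 + 9) * (1 + 11) * (1 + 643) = 13 * 12 * 644 = 100464; answer 100464
Stage 2: B1 = 100464; w = 2; total draws C(11,3) = 165; favorable C(9,3) = 84; P = 28/55; answer 28/55
Stage 3: B2 = 28/55; threaded value p + q = 83; m = -20; 6*(-20)^4 - 6*(-20)^3 + 9*(-20)^2 - 3*(-20)^1 - 1 = (960000) + (48000) + (3600) + (60) + (-1) = 1011659; answer 1011659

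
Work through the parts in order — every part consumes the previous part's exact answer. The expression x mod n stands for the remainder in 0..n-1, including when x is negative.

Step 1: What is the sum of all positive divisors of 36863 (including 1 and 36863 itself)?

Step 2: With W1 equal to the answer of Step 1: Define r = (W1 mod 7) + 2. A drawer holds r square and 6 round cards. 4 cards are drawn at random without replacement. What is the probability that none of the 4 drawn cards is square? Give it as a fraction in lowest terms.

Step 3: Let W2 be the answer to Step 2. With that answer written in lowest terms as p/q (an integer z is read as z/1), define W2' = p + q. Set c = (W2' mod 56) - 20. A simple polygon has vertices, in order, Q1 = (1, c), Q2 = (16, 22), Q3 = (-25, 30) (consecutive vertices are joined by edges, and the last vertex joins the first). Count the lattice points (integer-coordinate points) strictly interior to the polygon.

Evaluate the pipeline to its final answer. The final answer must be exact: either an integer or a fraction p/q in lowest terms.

Step 1: 36863 = 191 * 193; sigma = (1 + 191) * (1 + 193) = 192 * 194 = 37248; answer 37248
Step 2: W1 = 37248; r = 3; total draws C(9,4) = 126; favorable C(6,4) = 15; P = 5/42; answer 5/42
Step 3: W2 = 5/42; threaded value p + q = 47; c = 27; cross terms: (1*22 - 16*27)=-410, (16*30 - -25*22)=1030, (-25*27 - 1*30)=-705; twice the area = |-85| = 85; area = 85/2; boundary points = 5 + 1 + 1 = 7; strictly interior points = area - boundary/2 + 1 = 40; answer 40

40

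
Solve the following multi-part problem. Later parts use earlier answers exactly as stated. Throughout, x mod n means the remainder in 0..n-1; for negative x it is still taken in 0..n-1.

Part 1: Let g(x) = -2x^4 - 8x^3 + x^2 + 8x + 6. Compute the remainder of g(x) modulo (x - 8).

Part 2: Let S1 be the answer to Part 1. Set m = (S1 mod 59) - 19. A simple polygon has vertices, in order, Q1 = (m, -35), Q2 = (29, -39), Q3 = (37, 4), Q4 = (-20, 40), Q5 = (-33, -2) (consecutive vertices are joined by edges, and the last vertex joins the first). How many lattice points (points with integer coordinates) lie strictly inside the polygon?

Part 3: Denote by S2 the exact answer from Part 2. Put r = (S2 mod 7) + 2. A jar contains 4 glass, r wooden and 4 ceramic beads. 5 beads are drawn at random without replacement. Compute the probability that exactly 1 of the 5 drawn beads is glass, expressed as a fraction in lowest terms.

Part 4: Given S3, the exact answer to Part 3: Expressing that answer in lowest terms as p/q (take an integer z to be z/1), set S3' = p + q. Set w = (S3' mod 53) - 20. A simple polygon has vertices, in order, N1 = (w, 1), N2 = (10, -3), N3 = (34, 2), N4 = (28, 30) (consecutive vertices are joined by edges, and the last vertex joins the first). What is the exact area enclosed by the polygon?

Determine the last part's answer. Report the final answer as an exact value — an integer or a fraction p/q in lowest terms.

Part 1: remainder = value at the root: -2*(8)^4 - 8*(8)^3 + 1*(8)^2 + 8*(8)^1 + 6 = (-8192) + (-4096) + (64) + (64) + (6) = -12154; answer -12154
Part 2: S1 = -12154; m = -19; cross terms: (-19*-39 - 29*-35)=1756, (29*4 - 37*-39)=1559, (37*40 - -20*4)=1560, (-20*-2 - -33*40)=1360, (-33*-35 - -19*-2)=1117; twice the area = |7352| = 7352; area = 3676; boundary points = 4 + 1 + 3 + 1 + 1 = 10; strictly interior points = area - boundary/2 + 1 = 3672; answer 3672
Part 3: S2 = 3672; r = 6; total draws C(14,5) = 2002; favorable C(4,1)*C(10,4) = 840; P = 60/143; answer 60/143
Part 4: S3 = 60/143; threaded value p + q = 203; w = 24; cross terms: (24*-3 - 10*1)=-82, (10*2 - 34*-3)=122, (34*30 - 28*2)=964, (28*1 - 24*30)=-692; twice the area = |312| = 312; area = 156; answer 156

156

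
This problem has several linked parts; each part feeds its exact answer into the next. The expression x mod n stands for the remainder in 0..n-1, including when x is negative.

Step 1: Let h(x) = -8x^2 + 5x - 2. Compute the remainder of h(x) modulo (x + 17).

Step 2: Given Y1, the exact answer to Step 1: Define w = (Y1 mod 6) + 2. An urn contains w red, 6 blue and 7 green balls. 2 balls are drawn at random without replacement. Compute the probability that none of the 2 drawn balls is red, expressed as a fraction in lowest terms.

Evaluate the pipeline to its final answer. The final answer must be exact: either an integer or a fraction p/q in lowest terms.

13/20

Step 1: remainder = value at the root: -8*(-17)^2 + 5*(-17)^1 - 2 = (-2312) + (-85) + (-2) = -2399; answer -2399
Step 2: Y1 = -2399; w = 3; total draws C(16,2) = 120; favorable C(13,2) = 78; P = 13/20; answer 13/20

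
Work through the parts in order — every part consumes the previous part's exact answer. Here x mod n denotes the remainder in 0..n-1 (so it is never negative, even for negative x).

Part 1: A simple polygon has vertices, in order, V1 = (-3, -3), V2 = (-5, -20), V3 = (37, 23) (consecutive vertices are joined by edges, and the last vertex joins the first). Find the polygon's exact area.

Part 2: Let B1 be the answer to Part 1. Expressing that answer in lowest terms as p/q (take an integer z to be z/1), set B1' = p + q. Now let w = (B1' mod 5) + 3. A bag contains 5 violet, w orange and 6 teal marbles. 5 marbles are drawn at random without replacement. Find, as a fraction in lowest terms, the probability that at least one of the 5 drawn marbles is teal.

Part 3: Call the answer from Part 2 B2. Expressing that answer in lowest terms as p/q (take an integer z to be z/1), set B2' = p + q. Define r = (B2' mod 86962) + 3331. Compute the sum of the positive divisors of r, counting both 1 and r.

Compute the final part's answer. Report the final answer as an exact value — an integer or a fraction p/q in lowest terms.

3614

Part 1: cross terms: (-3*-20 - -5*-3)=45, (-5*23 - 37*-20)=625, (37*-3 - -3*23)=-42; twice the area = |628| = 628; area = 314; answer 314
Part 2: B1 = 314; threaded value p + q = 315; w = 3; total draws C(14,5) = 2002; complement C(8,5) = 56; favorable 2002 - 56 = 1946; P = 139/143; answer 139/143
Part 3: B2 = 139/143; threaded value p + q = 282; r = 3613; 3613 is prime, so its only divisors are 1 and 3613; sigma = 1 + 3613 = 3614; answer 3614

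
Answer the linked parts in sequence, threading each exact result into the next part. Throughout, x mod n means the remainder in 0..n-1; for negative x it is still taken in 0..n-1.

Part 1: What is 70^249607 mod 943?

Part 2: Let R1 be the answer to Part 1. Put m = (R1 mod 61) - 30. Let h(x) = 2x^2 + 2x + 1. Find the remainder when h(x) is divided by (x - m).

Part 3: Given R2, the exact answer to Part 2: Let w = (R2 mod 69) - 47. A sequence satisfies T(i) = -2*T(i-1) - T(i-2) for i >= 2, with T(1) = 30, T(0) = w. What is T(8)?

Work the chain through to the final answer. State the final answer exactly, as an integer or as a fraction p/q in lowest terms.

Part 1: squarings mod 943: 70^1=70, 70^2=185, 70^4=277, 70^8=346, 70^16=898, 70^32=139, 70^64=461, 70^128=346, 70^256=898, 70^512=139, 70^1024=461, 70^2048=346, 70^4096=898, 70^8192=139, 70^16384=461, 70^32768=346, 70^65536=898, 70^131072=139; 70^249607 = 70^1 * 70^2 * 70^4 * 70^256 * 70^512 * 70^1024 * 70^2048 * 70^16384 * 70^32768 * 70^65536 * 70^131072 = 921 (mod 943); answer 921
Part 2: R1 = 921; m = -24; remainder = value at the root: 2*(-24)^2 + 2*(-24)^1 + 1 = (1152) + (-48) + (1) = 1105; answer 1105
Part 3: R2 = 1105; w = -46; T(2) = -2*(30) - 1*(-46) = -14; iterating: T(2)=-14, T(3)=-2, T(4)=18, T(5)=-34, T(6)=50, T(7)=-66, T(8)=82; answer 82

82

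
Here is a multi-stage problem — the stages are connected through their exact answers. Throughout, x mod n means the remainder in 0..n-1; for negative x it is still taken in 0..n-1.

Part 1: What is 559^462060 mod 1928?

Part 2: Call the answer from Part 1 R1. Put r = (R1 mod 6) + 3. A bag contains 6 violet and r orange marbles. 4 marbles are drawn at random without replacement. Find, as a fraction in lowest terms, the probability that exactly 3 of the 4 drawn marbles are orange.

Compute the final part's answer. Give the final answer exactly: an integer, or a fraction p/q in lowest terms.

Part 1: squarings mod 1928: 559^1=559, 559^2=145, 559^4=1745, 559^8=713, 559^16=1305, 559^32=601, 559^64=665, 559^128=713, 559^256=1305, 559^512=601, 559^1024=665, 559^2048=713, 559^4096=1305, 559^8192=601, 559^16384=665, 559^32768=713, 559^65536=1305, 559^131072=601, 559^262144=665; 559^462060 = 559^4 * 559^8 * 559^32 * 559^64 * 559^128 * 559^1024 * 559^2048 * 559^65536 * 559^131072 * 559^262144 = 481 (mod 1928); answer 481
Part 2: R1 = 481; r = 4; total draws C(10,4) = 210; favorable C(4,3)*C(6,1) = 24; P = 4/35; answer 4/35

4/35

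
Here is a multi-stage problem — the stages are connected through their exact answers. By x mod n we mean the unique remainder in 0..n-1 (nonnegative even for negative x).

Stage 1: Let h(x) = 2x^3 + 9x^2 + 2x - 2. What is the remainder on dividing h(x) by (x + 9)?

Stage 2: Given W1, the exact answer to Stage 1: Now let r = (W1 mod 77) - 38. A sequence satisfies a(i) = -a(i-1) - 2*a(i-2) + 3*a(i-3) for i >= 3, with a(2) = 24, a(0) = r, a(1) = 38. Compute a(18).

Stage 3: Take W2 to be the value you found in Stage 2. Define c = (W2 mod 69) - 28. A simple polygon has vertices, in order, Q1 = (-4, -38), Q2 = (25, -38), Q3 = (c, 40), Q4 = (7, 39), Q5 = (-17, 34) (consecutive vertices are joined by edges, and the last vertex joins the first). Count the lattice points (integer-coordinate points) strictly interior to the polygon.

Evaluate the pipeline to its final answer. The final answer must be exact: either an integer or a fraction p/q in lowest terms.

2391

Stage 1: remainder = value at the root: 2*(-9)^3 + 9*(-9)^2 + 2*(-9)^1 - 2 = (-1458) + (729) + (-18) + (-2) = -749; answer -749
Stage 2: W1 = -749; r = -17; a(3) = -1*(24) - 2*(38) + 3*(-17) = -151; iterating: a(3)=-151, a(4)=217, a(5)=157, a(6)=-1044, a(7)=1381, a(8)=1178, a(9)=-7072, a(10)=8859, a(11)=8819, a(12)=-47753, a(13)=56692, a(14)=65271, a(15)=-321914, a(16)=361448, a(17)=478193, a(18)=-2166831; answer -2166831
Stage 3: W2 = -2166831; c = 17; cross terms: (-4*-38 - 25*-38)=1102, (25*40 - 17*-38)=1646, (17*39 - 7*40)=383, (7*34 - -17*39)=901, (-17*-38 - -4*34)=782; twice the area = |4814| = 4814; area = 2407; boundary points = 29 + 2 + 1 + 1 + 1 = 34; strictly interior points = area - boundary/2 + 1 = 2391; answer 2391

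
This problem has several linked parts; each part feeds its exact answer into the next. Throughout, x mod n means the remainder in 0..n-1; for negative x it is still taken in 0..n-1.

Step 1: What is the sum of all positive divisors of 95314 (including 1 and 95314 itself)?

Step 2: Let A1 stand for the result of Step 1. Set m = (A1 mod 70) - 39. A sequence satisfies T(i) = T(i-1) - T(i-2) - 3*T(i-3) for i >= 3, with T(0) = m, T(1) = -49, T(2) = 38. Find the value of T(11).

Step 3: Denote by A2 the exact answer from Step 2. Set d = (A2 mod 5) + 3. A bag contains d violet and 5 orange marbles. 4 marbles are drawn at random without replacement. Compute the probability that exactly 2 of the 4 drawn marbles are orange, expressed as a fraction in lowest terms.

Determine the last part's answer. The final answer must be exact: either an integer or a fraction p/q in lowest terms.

10/21

Step 1: 95314 = 2 * 47657; sigma = (1 + 2) * (1 + 47657) = 3 * 47658 = 142974; answer 142974
Step 2: A1 = 142974; m = -5; T(3) = 1*(38) - 1*(-49) - 3*(-5) = 102; iterating: T(3)=102, T(4)=211, T(5)=-5, T(6)=-522, T(7)=-1150, T(8)=-613, T(9)=2103, T(10)=6166, T(11)=5902; answer 5902
Step 3: A2 = 5902; d = 5; total draws C(10,4) = 210; favorable C(5,2)*C(5,2) = 100; P = 10/21; answer 10/21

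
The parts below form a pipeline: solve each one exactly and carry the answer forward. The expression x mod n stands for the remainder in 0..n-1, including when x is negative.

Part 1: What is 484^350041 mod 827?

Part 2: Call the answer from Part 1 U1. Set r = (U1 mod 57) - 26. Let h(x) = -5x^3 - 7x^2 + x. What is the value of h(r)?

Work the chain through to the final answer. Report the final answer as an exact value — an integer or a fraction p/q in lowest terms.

Part 1: squarings mod 827: 484^1=484, 484^2=215, 484^4=740, 484^8=126, 484^16=163, 484^32=105, 484^64=274, 484^128=646, 484^256=508, 484^512=40, 484^1024=773, 484^2048=435, 484^4096=669, 484^8192=154, 484^16384=560, 484^32768=167, 484^65536=598, 484^131072=340, 484^262144=647; 484^350041 = 484^1 * 484^8 * 484^16 * 484^64 * 484^256 * 484^512 * 484^1024 * 484^4096 * 484^16384 * 484^65536 * 484^262144 = 119 (mod 827); answer 119
Part 2: U1 = 119; r = -21; -5*(-21)^3 - 7*(-21)^2 + 1*(-21)^1 = (46305) + (-3087) + (-21) = 43197; answer 43197

43197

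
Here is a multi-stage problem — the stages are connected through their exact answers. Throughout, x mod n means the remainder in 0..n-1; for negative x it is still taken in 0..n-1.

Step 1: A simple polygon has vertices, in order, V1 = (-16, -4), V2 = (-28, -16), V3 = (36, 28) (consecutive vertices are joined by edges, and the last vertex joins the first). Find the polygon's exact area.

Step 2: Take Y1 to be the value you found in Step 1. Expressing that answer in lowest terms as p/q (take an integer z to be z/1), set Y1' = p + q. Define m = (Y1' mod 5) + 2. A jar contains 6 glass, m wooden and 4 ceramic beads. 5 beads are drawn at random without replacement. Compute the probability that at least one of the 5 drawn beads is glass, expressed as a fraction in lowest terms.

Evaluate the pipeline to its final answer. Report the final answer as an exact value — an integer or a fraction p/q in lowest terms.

422/429

Step 1: cross terms: (-16*-16 - -28*-4)=144, (-28*28 - 36*-16)=-208, (36*-4 - -16*28)=304; twice the area = |240| = 240; area = 120; answer 120
Step 2: Y1 = 120; threaded value p + q = 121; m = 3; total draws C(13,5) = 1287; complement C(7,5) = 21; favorable 1287 - 21 = 1266; P = 422/429; answer 422/429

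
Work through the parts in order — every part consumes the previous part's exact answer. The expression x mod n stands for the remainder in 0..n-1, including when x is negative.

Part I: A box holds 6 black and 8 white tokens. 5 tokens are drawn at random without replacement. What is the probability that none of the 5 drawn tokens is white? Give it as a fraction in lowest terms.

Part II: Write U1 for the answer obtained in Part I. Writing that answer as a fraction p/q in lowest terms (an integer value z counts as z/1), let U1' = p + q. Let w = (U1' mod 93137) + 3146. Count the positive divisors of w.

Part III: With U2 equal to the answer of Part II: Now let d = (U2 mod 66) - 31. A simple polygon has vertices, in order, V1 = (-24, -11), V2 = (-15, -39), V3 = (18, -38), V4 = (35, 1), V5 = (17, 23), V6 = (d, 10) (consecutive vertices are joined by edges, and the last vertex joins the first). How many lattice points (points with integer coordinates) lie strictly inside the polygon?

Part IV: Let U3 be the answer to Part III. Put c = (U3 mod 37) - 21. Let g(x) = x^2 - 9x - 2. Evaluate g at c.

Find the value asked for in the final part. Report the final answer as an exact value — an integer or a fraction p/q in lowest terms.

Part I: total draws C(14,5) = 2002; favorable C(6,5) = 6; P = 3/1001; answer 3/1001
Part II: U1 = 3/1001; threaded value p + q = 1004; w = 4150; 4150 = 2 * 5^2 * 83; number of divisors = (1+1) * (2+1) * (1+1) = 12; answer 12
Part III: U2 = 12; d = -19; cross terms: (-24*-39 - -15*-11)=771, (-15*-38 - 18*-39)=1272, (18*1 - 35*-38)=1348, (35*23 - 17*1)=788, (17*10 - -19*23)=607, (-19*-11 - -24*10)=449; twice the area = |5235| = 5235; area = 5235/2; boundary points = 1 + 1 + 1 + 2 + 1 + 1 = 7; strictly interior points = area - boundary/2 + 1 = 2615; answer 2615
Part IV: U3 = 2615; c = 4; 1*(4)^2 - 9*(4)^1 - 2 = (16) + (-36) + (-2) = -22; answer -22

-22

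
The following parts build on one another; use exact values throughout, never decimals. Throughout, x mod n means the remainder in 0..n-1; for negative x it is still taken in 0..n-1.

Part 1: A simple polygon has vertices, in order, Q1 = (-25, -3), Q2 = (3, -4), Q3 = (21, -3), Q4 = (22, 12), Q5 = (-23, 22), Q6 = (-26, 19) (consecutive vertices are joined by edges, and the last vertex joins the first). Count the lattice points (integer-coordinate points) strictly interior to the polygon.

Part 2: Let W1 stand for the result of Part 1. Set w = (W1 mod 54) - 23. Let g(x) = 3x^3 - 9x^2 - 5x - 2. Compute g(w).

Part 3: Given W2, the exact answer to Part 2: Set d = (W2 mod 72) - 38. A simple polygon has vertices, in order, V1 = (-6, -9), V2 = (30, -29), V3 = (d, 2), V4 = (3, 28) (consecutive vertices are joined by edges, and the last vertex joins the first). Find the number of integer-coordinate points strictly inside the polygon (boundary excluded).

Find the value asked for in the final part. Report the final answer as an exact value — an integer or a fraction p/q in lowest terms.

Part 1: cross terms: (-25*-4 - 3*-3)=109, (3*-3 - 21*-4)=75, (21*12 - 22*-3)=318, (22*22 - -23*12)=760, (-23*19 - -26*22)=135, (-26*-3 - -25*19)=553; twice the area = |1950| = 1950; area = 975; boundary points = 1 + 1 + 1 + 5 + 3 + 1 = 12; strictly interior points = area - boundary/2 + 1 = 970; answer 970
Part 2: W1 = 970; w = 29; 3*(29)^3 - 9*(29)^2 - 5*(29)^1 - 2 = (73167) + (-7569) + (-145) + (-2) = 65451; answer 65451
Part 3: W2 = 65451; d = -35; cross terms: (-6*-29 - 30*-9)=444, (30*2 - -35*-29)=-955, (-35*28 - 3*2)=-986, (3*-9 - -6*28)=141; twice the area = |-1356| = 1356; area = 678; boundary points = 4 + 1 + 2 + 1 = 8; strictly interior points = area - boundary/2 + 1 = 675; answer 675

675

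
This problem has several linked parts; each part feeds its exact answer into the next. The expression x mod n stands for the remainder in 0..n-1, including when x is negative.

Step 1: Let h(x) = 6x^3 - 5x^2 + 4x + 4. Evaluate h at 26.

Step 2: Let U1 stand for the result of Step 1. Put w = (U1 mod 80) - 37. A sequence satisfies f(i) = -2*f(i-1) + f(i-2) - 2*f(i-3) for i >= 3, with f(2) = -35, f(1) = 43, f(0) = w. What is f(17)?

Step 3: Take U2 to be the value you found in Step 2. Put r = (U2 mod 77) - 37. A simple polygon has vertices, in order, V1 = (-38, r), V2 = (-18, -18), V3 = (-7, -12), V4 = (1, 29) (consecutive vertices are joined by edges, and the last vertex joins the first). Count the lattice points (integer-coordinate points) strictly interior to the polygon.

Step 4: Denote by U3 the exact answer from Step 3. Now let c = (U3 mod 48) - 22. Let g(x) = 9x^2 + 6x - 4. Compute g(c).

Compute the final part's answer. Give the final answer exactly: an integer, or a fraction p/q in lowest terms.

3020

Step 1: 6*(26)^3 - 5*(26)^2 + 4*(26)^1 + 4 = (105456) + (-3380) + (104) + (4) = 102184; answer 102184
Step 2: U1 = 102184; w = -13; f(3) = -2*(-35) + 1*(43) - 2*(-13) = 139; iterating: f(3)=139, f(4)=-399, f(5)=1007, f(6)=-2691, f(7)=7187, f(8)=-19079, f(9)=50727, f(10)=-134907, f(11)=358699, f(12)=-953759, f(13)=2536031, f(14)=-6743219, f(15)=17929987, f(16)=-47675255, f(17)=126766935; answer 126766935
Step 3: U2 = 126766935; r = 27; cross terms: (-38*-18 - -18*27)=1170, (-18*-12 - -7*-18)=90, (-7*29 - 1*-12)=-191, (1*27 - -38*29)=1129; twice the area = |2198| = 2198; area = 1099; boundary points = 5 + 1 + 1 + 1 = 8; strictly interior points = area - boundary/2 + 1 = 1096; answer 1096
Step 4: U3 = 1096; c = 18; 9*(18)^2 + 6*(18)^1 - 4 = (2916) + (108) + (-4) = 3020; answer 3020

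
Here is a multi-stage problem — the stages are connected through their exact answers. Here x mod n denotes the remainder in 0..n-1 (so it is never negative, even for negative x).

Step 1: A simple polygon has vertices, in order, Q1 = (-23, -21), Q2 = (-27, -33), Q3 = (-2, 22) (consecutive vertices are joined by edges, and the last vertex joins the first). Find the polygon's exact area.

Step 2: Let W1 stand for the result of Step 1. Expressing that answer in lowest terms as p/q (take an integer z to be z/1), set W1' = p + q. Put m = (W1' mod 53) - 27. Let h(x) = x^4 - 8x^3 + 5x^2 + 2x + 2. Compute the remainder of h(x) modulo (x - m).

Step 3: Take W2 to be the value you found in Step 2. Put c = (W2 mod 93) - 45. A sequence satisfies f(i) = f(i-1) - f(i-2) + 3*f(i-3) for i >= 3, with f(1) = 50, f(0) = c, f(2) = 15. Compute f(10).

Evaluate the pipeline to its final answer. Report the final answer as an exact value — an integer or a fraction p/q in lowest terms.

Step 1: cross terms: (-23*-33 - -27*-21)=192, (-27*22 - -2*-33)=-660, (-2*-21 - -23*22)=548; twice the area = |80| = 80; area = 40; answer 40
Step 2: W1 = 40; threaded value p + q = 41; m = 14; remainder = value at the root: 1*(14)^4 - 8*(14)^3 + 5*(14)^2 + 2*(14)^1 + 2 = (38416) + (-21952) + (980) + (28) + (2) = 17474; answer 17474
Step 3: W2 = 17474; c = 38; f(3) = 1*(15) - 1*(50) + 3*(38) = 79; iterating: f(3)=79, f(4)=214, f(5)=180, f(6)=203, f(7)=665, f(8)=1002, f(9)=946, f(10)=1939; answer 1939

1939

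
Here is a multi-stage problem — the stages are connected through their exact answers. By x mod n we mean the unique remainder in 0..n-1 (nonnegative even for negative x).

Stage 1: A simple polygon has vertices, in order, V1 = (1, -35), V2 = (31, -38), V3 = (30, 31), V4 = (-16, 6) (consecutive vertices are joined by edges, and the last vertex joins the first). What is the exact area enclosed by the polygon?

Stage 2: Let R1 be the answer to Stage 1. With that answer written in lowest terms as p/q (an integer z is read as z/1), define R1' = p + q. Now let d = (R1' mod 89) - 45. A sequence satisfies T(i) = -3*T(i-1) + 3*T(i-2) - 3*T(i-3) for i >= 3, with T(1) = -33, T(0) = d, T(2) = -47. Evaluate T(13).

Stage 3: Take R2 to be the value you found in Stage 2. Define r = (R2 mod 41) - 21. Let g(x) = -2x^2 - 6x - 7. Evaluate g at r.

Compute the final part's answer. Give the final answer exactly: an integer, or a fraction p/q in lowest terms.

Stage 1: cross terms: (1*-38 - 31*-35)=1047, (31*31 - 30*-38)=2101, (30*6 - -16*31)=676, (-16*-35 - 1*6)=554; twice the area = |4378| = 4378; area = 2189; answer 2189
Stage 2: R1 = 2189; threaded value p + q = 2190; d = 9; T(3) = -3*(-47) + 3*(-33) - 3*(9) = 15; iterating: T(3)=15, T(4)=-87, T(5)=447, T(6)=-1647, T(7)=6543, T(8)=-25911, T(9)=102303, T(10)=-404271, T(11)=1597455, T(12)=-6312087, T(13)=24941439; answer 24941439
Stage 3: R2 = 24941439; r = 11; -2*(11)^2 - 6*(11)^1 - 7 = (-242) + (-66) + (-7) = -315; answer -315

-315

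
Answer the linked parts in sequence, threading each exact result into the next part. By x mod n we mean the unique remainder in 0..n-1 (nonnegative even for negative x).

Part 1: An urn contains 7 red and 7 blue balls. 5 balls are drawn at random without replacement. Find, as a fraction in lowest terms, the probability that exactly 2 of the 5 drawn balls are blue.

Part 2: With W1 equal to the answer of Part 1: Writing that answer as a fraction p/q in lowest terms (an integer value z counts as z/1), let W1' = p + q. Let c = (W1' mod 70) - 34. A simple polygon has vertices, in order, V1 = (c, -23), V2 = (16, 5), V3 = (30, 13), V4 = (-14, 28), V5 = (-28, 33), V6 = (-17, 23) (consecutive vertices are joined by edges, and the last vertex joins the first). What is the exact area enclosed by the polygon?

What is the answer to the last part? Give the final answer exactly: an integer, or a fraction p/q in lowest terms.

Part 1: total draws C(14,5) = 2002; favorable C(7,2)*C(7,3) = 735; P = 105/286; answer 105/286
Part 2: W1 = 105/286; threaded value p + q = 391; c = 7; cross terms: (7*5 - 16*-23)=403, (16*13 - 30*5)=58, (30*28 - -14*13)=1022, (-14*33 - -28*28)=322, (-28*23 - -17*33)=-83, (-17*-23 - 7*23)=230; twice the area = |1952| = 1952; area = 976; answer 976

976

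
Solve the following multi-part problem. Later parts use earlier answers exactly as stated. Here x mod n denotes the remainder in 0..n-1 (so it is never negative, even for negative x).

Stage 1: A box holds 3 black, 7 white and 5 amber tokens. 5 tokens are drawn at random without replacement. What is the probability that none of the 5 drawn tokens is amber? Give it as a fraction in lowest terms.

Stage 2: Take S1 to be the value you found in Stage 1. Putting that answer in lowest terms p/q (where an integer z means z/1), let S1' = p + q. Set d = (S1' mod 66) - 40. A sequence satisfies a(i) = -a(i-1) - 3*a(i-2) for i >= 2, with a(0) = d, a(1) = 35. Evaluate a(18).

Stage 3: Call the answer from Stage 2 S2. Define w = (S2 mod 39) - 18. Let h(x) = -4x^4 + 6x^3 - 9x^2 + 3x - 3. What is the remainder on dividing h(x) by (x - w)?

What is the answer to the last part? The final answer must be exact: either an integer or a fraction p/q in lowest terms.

Stage 1: total draws C(15,5) = 3003; favorable C(10,5) = 252; P = 12/143; answer 12/143
Stage 2: S1 = 12/143; threaded value p + q = 155; d = -17; a(2) = -1*(35) - 3*(-17) = 16; iterating: a(2)=16, a(3)=-121, a(4)=73, a(5)=290, a(6)=-509, a(7)=-361, a(8)=1888, a(9)=-805, a(10)=-4859, a(11)=7274, a(12)=7303, a(13)=-29125, a(14)=7216, a(15)=80159, a(16)=-101807, a(17)=-138670, a(18)=444091; answer 444091
Stage 3: S2 = 444091; w = 19; remainder = value at the root: -4*(19)^4 + 6*(19)^3 - 9*(19)^2 + 3*(19)^1 - 3 = (-521284) + (41154) + (-3249) + (57) + (-3) = -483325; answer -483325

-483325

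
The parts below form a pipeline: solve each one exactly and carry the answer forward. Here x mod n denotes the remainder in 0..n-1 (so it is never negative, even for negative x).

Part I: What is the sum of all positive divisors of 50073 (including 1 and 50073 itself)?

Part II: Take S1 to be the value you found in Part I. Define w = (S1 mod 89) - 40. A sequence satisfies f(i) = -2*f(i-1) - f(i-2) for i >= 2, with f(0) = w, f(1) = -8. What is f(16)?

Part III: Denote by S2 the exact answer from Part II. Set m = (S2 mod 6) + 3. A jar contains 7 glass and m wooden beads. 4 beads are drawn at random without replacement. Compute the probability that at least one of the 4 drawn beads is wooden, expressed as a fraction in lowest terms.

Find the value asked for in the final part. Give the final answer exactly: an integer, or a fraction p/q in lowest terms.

Part I: 50073 = 3 * 16691; sigma = (1 + 3) * (1 + 16691) = 4 * 16692 = 66768; answer 66768
Part II: S1 = 66768; w = -22; f(2) = -2*(-8) - 1*(-22) = 38; iterating: f(2)=38, f(3)=-68, f(4)=98, f(5)=-128, f(6)=158, f(7)=-188, f(8)=218, f(9)=-248, f(10)=278, f(11)=-308, f(12)=338, f(13)=-368, f(14)=398, f(15)=-428, f(16)=458; answer 458
Part III: S2 = 458; m = 5; total draws C(12,4) = 495; complement C(7,4) = 35; favorable 495 - 35 = 460; P = 92/99; answer 92/99

92/99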